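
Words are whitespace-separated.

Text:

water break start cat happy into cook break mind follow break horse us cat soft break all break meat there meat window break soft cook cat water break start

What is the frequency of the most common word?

7

Frequencies: break:7, cat:3, water:2, start:2, cook:2, soft:2, meat:2, happy:1, into:1, mind:1, follow:1, horse:1, us:1, all:1, there:1, window:1
Most common: 'break' with frequency 7.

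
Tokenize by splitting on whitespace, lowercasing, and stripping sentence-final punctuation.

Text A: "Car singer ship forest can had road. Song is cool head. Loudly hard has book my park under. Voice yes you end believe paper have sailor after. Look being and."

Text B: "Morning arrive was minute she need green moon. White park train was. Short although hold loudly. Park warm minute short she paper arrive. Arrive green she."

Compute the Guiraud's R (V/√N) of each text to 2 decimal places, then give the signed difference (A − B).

A: V=30, N=30, R=5.48
B: V=17, N=26, R=3.33
Difference = 5.48 − 3.33 = 2.15

2.15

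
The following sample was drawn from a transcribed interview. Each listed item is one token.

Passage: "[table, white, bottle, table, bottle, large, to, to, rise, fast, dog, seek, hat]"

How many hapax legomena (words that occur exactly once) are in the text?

Frequencies: table:2, bottle:2, to:2, white:1, large:1, rise:1, fast:1, dog:1, seek:1, hat:1
Hapax (freq=1): dog, fast, hat, large, rise, seek, white

7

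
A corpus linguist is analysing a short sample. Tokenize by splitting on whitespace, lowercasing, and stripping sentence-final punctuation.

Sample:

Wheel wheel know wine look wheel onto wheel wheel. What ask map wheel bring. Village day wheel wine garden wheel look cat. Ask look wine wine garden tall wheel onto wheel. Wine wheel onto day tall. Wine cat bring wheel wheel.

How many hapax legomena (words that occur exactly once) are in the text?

4

Frequencies: wheel:13, wine:6, look:3, onto:3, ask:2, bring:2, day:2, garden:2, cat:2, tall:2, know:1, what:1, map:1, village:1
Hapax (freq=1): know, map, village, what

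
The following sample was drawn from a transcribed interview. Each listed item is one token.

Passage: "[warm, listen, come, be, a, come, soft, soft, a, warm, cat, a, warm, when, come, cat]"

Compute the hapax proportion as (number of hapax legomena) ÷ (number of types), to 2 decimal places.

Frequencies: warm:3, come:3, a:3, soft:2, cat:2, listen:1, be:1, when:1
Hapax count = 3; type count = 8.
Ratio = 3 / 8 = 0.38

0.38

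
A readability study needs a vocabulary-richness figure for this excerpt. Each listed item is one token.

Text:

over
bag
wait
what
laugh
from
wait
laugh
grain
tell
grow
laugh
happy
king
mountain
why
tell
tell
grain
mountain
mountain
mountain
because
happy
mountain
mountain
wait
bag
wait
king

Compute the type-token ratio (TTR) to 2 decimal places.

N = 30 tokens, V = 14 types.
TTR = V / N = 14 / 30 = 0.47

0.47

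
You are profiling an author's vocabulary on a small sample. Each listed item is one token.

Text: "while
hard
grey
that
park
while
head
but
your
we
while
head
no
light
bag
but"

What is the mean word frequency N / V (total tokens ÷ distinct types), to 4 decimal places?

N = 16 tokens, V = 12 types.
Mean frequency = N / V = 16 / 12 = 1.3333

1.3333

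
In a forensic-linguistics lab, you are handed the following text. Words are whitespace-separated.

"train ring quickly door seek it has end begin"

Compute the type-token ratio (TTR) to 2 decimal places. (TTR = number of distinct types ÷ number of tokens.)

1.00

N = 9 tokens, V = 9 types.
TTR = V / N = 9 / 9 = 1.00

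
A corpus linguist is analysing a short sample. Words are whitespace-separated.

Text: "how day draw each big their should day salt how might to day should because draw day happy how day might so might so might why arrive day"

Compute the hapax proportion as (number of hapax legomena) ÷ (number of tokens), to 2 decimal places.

Frequencies: day:6, might:4, how:3, draw:2, should:2, so:2, each:1, big:1, their:1, salt:1, to:1, because:1, happy:1, why:1, arrive:1
Hapax count = 9; token count = 28.
Ratio = 9 / 28 = 0.32

0.32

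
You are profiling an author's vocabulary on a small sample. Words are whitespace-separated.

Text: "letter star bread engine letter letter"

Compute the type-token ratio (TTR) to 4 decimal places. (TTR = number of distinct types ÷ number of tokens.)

N = 6 tokens, V = 4 types.
TTR = V / N = 4 / 6 = 0.6667

0.6667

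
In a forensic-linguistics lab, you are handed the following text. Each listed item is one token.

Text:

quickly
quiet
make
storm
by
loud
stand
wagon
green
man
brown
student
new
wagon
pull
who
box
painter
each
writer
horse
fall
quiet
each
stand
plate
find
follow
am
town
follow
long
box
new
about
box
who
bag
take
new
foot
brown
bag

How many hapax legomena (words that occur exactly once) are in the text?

21

Frequencies: new:3, box:3, quiet:2, stand:2, wagon:2, brown:2, who:2, each:2, follow:2, bag:2, quickly:1, make:1, storm:1, by:1, loud:1, green:1, man:1, student:1, pull:1, painter:1, … (11 more, each freq 1)
Hapax (freq=1): about, am, by, fall, find, foot, green, horse, long, loud, make, man, painter, plate, pull, quickly, storm, student, take, town, writer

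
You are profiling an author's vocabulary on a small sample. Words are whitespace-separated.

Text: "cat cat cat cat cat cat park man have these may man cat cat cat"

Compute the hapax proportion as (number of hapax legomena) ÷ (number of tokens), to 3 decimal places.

0.267

Frequencies: cat:9, man:2, park:1, have:1, these:1, may:1
Hapax count = 4; token count = 15.
Ratio = 4 / 15 = 0.267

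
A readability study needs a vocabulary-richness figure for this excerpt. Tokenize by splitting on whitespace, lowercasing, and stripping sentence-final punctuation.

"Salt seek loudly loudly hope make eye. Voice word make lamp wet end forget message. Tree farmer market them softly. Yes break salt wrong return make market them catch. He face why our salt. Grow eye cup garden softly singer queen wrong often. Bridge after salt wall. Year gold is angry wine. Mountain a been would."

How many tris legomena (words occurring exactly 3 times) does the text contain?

1

Frequencies: salt:4, make:3, loudly:2, eye:2, market:2, them:2, softly:2, wrong:2, seek:1, hope:1, voice:1, word:1, lamp:1, wet:1, end:1, forget:1, message:1, tree:1, farmer:1, yes:1, … (25 more, each freq 1)
Words with frequency 3: make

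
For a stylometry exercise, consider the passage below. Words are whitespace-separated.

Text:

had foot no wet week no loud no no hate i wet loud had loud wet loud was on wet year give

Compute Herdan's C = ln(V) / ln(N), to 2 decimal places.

0.80

N = 22, V = 12.
ln(V) = 2.484907, ln(N) = 3.091042
C = 2.484907 / 3.091042 = 0.80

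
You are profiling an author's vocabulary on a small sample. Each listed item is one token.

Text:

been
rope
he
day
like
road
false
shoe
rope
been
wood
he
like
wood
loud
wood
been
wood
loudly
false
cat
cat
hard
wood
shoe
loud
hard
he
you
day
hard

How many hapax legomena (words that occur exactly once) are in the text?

3

Frequencies: wood:5, been:3, he:3, hard:3, rope:2, day:2, like:2, false:2, shoe:2, loud:2, cat:2, road:1, loudly:1, you:1
Hapax (freq=1): loudly, road, you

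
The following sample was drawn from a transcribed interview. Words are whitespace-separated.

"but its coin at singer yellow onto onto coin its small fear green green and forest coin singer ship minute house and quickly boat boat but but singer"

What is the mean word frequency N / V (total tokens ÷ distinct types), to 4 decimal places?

N = 28 tokens, V = 17 types.
Mean frequency = N / V = 28 / 17 = 1.6471

1.6471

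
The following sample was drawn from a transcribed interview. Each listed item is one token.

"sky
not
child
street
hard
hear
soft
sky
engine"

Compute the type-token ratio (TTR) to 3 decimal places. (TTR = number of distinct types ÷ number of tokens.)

0.889

N = 9 tokens, V = 8 types.
TTR = V / N = 8 / 9 = 0.889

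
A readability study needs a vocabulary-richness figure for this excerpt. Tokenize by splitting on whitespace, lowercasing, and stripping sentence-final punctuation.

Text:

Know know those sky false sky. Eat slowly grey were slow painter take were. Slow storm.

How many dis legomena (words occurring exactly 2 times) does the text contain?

Frequencies: know:2, sky:2, were:2, slow:2, those:1, false:1, eat:1, slowly:1, grey:1, painter:1, take:1, storm:1
Words with frequency 2: know, sky, slow, were

4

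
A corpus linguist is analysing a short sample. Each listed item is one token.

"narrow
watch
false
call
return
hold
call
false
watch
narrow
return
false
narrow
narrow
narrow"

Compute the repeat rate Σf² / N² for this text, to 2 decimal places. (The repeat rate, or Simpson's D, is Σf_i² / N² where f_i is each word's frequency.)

0.21

Frequencies: narrow:5, false:3, watch:2, call:2, return:2, hold:1
Σf² = 47; N² = 225
Repeat rate = 47 / 225 = 0.21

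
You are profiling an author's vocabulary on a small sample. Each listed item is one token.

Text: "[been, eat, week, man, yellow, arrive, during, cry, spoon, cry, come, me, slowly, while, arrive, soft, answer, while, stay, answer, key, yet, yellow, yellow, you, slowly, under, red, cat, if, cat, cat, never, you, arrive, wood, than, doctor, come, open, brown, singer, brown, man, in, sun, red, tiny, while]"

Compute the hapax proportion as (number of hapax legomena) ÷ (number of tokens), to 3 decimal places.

0.429

Frequencies: yellow:3, arrive:3, while:3, cat:3, man:2, cry:2, come:2, slowly:2, answer:2, you:2, red:2, brown:2, been:1, eat:1, week:1, during:1, spoon:1, me:1, soft:1, stay:1, … (13 more, each freq 1)
Hapax count = 21; token count = 49.
Ratio = 21 / 49 = 0.429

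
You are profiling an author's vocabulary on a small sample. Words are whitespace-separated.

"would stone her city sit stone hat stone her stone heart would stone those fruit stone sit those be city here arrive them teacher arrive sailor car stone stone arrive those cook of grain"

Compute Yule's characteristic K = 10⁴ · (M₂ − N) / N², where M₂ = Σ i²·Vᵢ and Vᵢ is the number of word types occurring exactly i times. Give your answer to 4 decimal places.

Frequencies: stone:8, those:3, arrive:3, would:2, her:2, city:2, sit:2, hat:1, heart:1, fruit:1, be:1, here:1, them:1, teacher:1, sailor:1, car:1, cook:1, of:1, grain:1
N = 34. Frequency spectrum: V_1=12, V_2=4, V_3=2, V_8=1
M₂ = 1²·12 + 2²·4 + 3²·2 + 8²·1 = 110
K = 10000 × (110 − 34) / 34² = 657.4394

657.4394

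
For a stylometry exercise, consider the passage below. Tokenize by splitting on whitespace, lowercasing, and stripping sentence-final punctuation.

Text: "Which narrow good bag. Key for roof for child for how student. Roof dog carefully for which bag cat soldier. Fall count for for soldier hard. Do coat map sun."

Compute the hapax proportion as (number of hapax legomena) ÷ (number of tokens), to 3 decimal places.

Frequencies: for:6, which:2, bag:2, roof:2, soldier:2, narrow:1, good:1, key:1, child:1, how:1, student:1, dog:1, carefully:1, cat:1, fall:1, count:1, hard:1, do:1, coat:1, map:1, … (1 more, each freq 1)
Hapax count = 16; token count = 30.
Ratio = 16 / 30 = 0.533

0.533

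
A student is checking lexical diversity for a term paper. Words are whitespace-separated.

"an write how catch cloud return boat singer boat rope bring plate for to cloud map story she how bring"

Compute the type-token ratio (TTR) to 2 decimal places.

0.80

N = 20 tokens, V = 16 types.
TTR = V / N = 16 / 20 = 0.80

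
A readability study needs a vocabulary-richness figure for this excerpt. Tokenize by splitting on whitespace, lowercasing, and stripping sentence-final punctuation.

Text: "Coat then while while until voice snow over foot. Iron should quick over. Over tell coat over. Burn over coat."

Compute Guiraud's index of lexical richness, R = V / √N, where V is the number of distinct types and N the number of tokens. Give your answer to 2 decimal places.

2.91

N = 20, V = 13.
√N = 4.472136
R = 13 / 4.472136 = 2.91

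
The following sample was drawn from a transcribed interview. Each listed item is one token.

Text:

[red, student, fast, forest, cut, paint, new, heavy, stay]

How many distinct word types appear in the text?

Distinct types: {cut, fast, forest, heavy, new, paint, red, stay, student}
V = 9

9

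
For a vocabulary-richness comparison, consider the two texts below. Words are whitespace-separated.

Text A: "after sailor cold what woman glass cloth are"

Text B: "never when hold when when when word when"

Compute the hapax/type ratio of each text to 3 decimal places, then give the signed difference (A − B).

A: hapax=8, V=8, ratio=1.000
B: hapax=3, V=4, ratio=0.750
Difference = 1.000 − 0.750 = 0.250

0.250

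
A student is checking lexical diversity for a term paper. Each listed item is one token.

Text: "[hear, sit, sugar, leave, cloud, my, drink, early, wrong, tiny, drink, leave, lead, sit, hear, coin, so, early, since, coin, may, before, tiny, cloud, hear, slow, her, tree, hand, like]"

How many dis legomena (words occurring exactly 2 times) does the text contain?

Frequencies: hear:3, sit:2, leave:2, cloud:2, drink:2, early:2, tiny:2, coin:2, sugar:1, my:1, wrong:1, lead:1, so:1, since:1, may:1, before:1, slow:1, her:1, tree:1, hand:1, … (1 more, each freq 1)
Words with frequency 2: cloud, coin, drink, early, leave, sit, tiny

7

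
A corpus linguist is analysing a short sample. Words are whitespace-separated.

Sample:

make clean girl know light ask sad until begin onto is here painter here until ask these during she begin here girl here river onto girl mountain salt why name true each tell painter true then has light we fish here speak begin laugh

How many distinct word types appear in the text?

Distinct types: {ask, begin, clean, during, each, fish, girl, has, here, is, know, laugh, light, make, mountain, name, onto, painter, river, sad, salt, she, speak, tell, then, these, true, until, we, why}
V = 30

30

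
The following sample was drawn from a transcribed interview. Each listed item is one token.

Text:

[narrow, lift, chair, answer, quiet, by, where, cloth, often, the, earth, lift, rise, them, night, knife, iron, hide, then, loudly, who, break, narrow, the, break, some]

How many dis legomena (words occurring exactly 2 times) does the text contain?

Frequencies: narrow:2, lift:2, the:2, break:2, chair:1, answer:1, quiet:1, by:1, where:1, cloth:1, often:1, earth:1, rise:1, them:1, night:1, knife:1, iron:1, hide:1, then:1, loudly:1, … (2 more, each freq 1)
Words with frequency 2: break, lift, narrow, the

4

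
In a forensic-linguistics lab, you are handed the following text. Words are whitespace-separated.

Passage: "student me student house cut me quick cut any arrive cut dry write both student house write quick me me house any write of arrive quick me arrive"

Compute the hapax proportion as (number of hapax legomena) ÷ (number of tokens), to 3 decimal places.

0.107

Frequencies: me:5, student:3, house:3, cut:3, quick:3, arrive:3, write:3, any:2, dry:1, both:1, of:1
Hapax count = 3; token count = 28.
Ratio = 3 / 28 = 0.107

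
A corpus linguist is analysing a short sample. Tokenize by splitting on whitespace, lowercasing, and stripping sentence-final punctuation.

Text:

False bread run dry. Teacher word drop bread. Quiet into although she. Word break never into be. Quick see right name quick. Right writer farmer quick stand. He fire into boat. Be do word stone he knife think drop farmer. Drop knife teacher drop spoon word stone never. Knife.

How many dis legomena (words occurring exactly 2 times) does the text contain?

Frequencies: word:4, drop:4, into:3, quick:3, knife:3, bread:2, teacher:2, never:2, be:2, right:2, farmer:2, he:2, stone:2, false:1, run:1, dry:1, quiet:1, although:1, she:1, break:1, … (9 more, each freq 1)
Words with frequency 2: be, bread, farmer, he, never, right, stone, teacher

8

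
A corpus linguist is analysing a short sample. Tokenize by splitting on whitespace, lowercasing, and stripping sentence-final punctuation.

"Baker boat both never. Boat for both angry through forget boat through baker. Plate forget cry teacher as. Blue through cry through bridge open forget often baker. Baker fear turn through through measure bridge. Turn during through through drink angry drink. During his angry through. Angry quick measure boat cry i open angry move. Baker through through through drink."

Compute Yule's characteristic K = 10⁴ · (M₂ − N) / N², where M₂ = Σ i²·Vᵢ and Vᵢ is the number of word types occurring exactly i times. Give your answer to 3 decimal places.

Frequencies: through:12, baker:5, angry:5, boat:4, forget:3, cry:3, drink:3, both:2, bridge:2, open:2, turn:2, measure:2, during:2, never:1, for:1, plate:1, teacher:1, as:1, blue:1, often:1, … (5 more, each freq 1)
N = 59. Frequency spectrum: V_1=12, V_2=6, V_3=3, V_4=1, V_5=2, V_12=1
M₂ = 1²·12 + 2²·6 + 3²·3 + 4²·1 + 5²·2 + 12²·1 = 273
K = 10000 × (273 − 59) / 59² = 614.766

614.766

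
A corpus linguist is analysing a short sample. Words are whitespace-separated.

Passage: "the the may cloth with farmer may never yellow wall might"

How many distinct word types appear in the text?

9

Distinct types: {cloth, farmer, may, might, never, the, wall, with, yellow}
V = 9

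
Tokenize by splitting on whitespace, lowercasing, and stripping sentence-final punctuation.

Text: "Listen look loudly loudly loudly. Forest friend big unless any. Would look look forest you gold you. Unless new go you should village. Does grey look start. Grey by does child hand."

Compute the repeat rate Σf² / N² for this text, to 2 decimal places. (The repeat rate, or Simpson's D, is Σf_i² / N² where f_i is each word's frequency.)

Frequencies: look:4, loudly:3, you:3, forest:2, unless:2, does:2, grey:2, listen:1, friend:1, big:1, any:1, would:1, gold:1, new:1, go:1, should:1, village:1, start:1, by:1, child:1, … (1 more, each freq 1)
Σf² = 64; N² = 1024
Repeat rate = 64 / 1024 = 0.06

0.06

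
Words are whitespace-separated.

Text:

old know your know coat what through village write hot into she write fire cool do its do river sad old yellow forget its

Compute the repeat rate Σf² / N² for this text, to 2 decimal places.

Frequencies: old:2, know:2, write:2, do:2, its:2, your:1, coat:1, what:1, through:1, village:1, hot:1, into:1, she:1, fire:1, cool:1, river:1, sad:1, yellow:1, forget:1
Σf² = 34; N² = 576
Repeat rate = 34 / 576 = 0.06

0.06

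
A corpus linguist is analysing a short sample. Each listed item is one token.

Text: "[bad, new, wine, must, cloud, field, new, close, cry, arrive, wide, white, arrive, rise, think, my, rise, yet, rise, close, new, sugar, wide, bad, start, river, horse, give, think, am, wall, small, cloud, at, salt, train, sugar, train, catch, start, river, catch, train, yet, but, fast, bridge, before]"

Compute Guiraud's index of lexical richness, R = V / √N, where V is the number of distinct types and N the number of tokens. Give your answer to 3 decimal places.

N = 48, V = 31.
√N = 6.928203
R = 31 / 6.928203 = 4.474

4.474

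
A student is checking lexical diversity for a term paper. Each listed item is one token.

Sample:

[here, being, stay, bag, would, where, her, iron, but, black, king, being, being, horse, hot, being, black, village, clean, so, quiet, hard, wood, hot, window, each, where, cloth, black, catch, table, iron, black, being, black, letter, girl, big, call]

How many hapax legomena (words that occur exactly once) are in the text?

Frequencies: being:5, black:5, where:2, iron:2, hot:2, here:1, stay:1, bag:1, would:1, her:1, but:1, king:1, horse:1, village:1, clean:1, so:1, quiet:1, hard:1, wood:1, window:1, … (8 more, each freq 1)
Hapax (freq=1): bag, big, but, call, catch, clean, cloth, each, girl, hard, her, here, horse, king, letter, quiet, so, stay, table, village, window, wood, would

23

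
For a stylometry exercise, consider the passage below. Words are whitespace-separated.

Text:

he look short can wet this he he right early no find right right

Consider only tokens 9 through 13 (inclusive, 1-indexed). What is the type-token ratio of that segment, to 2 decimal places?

0.80

Segment tokens 9–13: right, early, no, find, right
Segment N = 5, segment V = 4.
TTR = 4 / 5 = 0.80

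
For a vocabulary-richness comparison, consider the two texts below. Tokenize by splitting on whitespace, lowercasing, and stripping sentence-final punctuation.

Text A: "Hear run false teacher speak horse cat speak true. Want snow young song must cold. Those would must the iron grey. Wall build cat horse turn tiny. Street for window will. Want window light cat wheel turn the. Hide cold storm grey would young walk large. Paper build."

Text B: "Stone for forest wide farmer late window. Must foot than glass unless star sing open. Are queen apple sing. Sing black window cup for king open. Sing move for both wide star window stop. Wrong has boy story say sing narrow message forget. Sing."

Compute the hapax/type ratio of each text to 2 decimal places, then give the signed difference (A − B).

A: hapax=21, V=34, ratio=0.62
B: hapax=26, V=32, ratio=0.81
Difference = 0.62 − 0.81 = -0.19

-0.19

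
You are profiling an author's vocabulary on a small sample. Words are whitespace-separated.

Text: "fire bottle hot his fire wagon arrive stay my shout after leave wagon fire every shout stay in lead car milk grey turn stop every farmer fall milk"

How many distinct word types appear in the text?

Distinct types: {after, arrive, bottle, car, every, fall, farmer, fire, grey, his, hot, in, lead, leave, milk, my, shout, stay, stop, turn, wagon}
V = 21

21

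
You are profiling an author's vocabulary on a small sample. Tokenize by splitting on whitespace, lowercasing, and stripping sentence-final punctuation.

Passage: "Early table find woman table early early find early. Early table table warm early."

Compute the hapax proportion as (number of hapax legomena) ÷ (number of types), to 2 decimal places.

Frequencies: early:6, table:4, find:2, woman:1, warm:1
Hapax count = 2; type count = 5.
Ratio = 2 / 5 = 0.40

0.40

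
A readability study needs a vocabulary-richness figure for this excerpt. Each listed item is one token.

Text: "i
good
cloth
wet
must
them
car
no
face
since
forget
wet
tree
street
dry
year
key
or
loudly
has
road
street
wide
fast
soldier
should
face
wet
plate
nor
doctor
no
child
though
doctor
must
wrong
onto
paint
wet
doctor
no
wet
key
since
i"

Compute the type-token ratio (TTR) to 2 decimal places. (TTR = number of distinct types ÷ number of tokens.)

N = 46 tokens, V = 32 types.
TTR = V / N = 32 / 46 = 0.70

0.70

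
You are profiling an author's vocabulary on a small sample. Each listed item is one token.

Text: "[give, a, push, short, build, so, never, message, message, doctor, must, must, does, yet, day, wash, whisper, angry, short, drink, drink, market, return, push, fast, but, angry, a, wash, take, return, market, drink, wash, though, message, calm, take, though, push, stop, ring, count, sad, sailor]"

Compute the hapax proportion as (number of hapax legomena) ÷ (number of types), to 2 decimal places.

Frequencies: push:3, message:3, wash:3, drink:3, a:2, short:2, must:2, angry:2, market:2, return:2, take:2, though:2, give:1, build:1, so:1, never:1, doctor:1, does:1, yet:1, day:1, … (9 more, each freq 1)
Hapax count = 17; type count = 29.
Ratio = 17 / 29 = 0.59

0.59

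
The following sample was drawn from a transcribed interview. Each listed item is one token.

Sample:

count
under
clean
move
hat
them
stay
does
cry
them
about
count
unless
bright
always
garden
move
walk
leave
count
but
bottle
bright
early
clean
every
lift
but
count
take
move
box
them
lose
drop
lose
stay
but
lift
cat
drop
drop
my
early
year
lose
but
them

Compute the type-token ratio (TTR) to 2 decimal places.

N = 48 tokens, V = 28 types.
TTR = V / N = 28 / 48 = 0.58

0.58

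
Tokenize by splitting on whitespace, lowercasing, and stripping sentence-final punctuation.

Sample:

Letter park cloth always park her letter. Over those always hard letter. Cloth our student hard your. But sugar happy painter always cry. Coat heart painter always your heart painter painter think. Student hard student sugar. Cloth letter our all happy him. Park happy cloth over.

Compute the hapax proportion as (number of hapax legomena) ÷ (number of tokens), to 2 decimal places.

0.17

Frequencies: letter:4, cloth:4, always:4, painter:4, park:3, hard:3, student:3, happy:3, over:2, our:2, your:2, sugar:2, heart:2, her:1, those:1, but:1, cry:1, coat:1, think:1, all:1, … (1 more, each freq 1)
Hapax count = 8; token count = 46.
Ratio = 8 / 46 = 0.17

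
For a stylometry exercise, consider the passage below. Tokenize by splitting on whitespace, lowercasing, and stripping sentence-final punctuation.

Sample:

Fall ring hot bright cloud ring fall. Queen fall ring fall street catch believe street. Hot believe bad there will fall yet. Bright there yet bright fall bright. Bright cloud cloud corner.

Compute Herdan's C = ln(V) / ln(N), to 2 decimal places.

0.76

N = 32, V = 14.
ln(V) = 2.639057, ln(N) = 3.465736
C = 2.639057 / 3.465736 = 0.76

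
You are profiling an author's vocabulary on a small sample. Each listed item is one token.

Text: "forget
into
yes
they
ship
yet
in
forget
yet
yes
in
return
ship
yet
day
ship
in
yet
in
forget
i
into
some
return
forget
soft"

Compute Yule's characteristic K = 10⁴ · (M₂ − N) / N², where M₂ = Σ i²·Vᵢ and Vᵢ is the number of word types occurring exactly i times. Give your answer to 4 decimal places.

Frequencies: forget:4, yet:4, in:4, ship:3, into:2, yes:2, return:2, they:1, day:1, i:1, some:1, soft:1
N = 26. Frequency spectrum: V_1=5, V_2=3, V_3=1, V_4=3
M₂ = 1²·5 + 2²·3 + 3²·1 + 4²·3 = 74
K = 10000 × (74 − 26) / 26² = 710.0592

710.0592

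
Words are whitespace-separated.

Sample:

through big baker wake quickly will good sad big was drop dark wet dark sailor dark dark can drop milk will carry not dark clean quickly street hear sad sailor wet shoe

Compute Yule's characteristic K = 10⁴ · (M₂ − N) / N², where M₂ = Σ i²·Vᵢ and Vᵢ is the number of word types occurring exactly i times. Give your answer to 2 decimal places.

Frequencies: dark:5, big:2, quickly:2, will:2, sad:2, drop:2, wet:2, sailor:2, through:1, baker:1, wake:1, good:1, was:1, can:1, milk:1, carry:1, not:1, clean:1, street:1, hear:1, … (1 more, each freq 1)
N = 32. Frequency spectrum: V_1=13, V_2=7, V_5=1
M₂ = 1²·13 + 2²·7 + 5²·1 = 66
K = 10000 × (66 − 32) / 32² = 332.03

332.03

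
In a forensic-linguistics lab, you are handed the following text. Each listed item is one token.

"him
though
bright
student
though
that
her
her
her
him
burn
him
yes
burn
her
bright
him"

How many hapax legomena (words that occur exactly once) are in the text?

Frequencies: him:4, her:4, though:2, bright:2, burn:2, student:1, that:1, yes:1
Hapax (freq=1): student, that, yes

3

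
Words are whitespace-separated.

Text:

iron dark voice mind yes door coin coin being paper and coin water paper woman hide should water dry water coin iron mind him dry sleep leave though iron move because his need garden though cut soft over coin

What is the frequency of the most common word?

5

Frequencies: coin:5, iron:3, water:3, mind:2, paper:2, dry:2, though:2, dark:1, voice:1, yes:1, door:1, being:1, and:1, woman:1, hide:1, should:1, him:1, sleep:1, leave:1, move:1, … (7 more, each freq 1)
Most common: 'coin' with frequency 5.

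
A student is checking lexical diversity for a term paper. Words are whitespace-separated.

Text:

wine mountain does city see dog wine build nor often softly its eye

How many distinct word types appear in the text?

12

Distinct types: {build, city, does, dog, eye, its, mountain, nor, often, see, softly, wine}
V = 12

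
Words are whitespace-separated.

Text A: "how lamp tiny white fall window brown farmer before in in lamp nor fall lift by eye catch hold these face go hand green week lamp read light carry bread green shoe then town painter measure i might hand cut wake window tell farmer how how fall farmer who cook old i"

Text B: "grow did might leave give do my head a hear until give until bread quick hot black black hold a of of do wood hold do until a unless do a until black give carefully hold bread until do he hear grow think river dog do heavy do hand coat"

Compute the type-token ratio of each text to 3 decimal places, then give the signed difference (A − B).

0.210

TTR(A) = 39/52 = 0.750
TTR(B) = 27/50 = 0.540
Difference = 0.750 − 0.540 = 0.210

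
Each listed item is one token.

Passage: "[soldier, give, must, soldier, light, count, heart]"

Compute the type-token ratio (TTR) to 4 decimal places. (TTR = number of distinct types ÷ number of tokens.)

N = 7 tokens, V = 6 types.
TTR = V / N = 6 / 7 = 0.8571

0.8571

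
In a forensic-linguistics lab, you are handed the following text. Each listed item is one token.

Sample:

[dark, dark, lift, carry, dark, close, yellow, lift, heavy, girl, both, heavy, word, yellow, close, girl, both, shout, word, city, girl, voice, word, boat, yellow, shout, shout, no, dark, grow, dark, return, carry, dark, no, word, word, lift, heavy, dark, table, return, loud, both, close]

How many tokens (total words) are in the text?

Tokens: dark, dark, lift, carry, dark, close, yellow, lift, heavy, girl, both, heavy, word, yellow, close, girl, both, shout, word, city, girl, voice, word, boat, yellow, shout, shout, no, dark, grow, dark, return, carry, dark, no, word, word, lift, heavy, dark, table, return, loud, both, close
N = 45

45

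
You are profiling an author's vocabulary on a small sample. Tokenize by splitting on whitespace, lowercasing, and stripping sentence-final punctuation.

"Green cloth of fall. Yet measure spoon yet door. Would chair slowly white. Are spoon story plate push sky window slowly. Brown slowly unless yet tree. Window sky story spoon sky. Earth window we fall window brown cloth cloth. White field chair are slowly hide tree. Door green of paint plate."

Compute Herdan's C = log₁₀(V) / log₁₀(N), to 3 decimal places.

N = 51, V = 26.
log₁₀(V) = 1.414973, log₁₀(N) = 1.707570
C = 1.414973 / 1.707570 = 0.829

0.829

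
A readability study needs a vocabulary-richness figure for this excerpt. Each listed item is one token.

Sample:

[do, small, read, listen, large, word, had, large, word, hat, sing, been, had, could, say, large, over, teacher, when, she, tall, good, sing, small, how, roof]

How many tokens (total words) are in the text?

26

Tokens: do, small, read, listen, large, word, had, large, word, hat, sing, been, had, could, say, large, over, teacher, when, she, tall, good, sing, small, how, roof
N = 26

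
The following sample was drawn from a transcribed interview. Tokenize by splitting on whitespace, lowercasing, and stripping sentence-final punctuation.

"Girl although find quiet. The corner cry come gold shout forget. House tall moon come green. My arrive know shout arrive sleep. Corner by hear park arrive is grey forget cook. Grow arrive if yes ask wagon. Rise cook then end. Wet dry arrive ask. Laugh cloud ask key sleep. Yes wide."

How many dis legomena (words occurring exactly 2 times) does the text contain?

7

Frequencies: arrive:5, ask:3, corner:2, come:2, shout:2, forget:2, sleep:2, cook:2, yes:2, girl:1, although:1, find:1, quiet:1, the:1, cry:1, gold:1, house:1, tall:1, moon:1, green:1, … (19 more, each freq 1)
Words with frequency 2: come, cook, corner, forget, shout, sleep, yes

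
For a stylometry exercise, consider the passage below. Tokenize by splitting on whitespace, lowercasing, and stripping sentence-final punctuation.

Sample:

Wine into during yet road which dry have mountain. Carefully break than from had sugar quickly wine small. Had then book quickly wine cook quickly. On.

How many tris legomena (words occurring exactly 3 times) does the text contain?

2

Frequencies: wine:3, quickly:3, had:2, into:1, during:1, yet:1, road:1, which:1, dry:1, have:1, mountain:1, carefully:1, break:1, than:1, from:1, sugar:1, small:1, then:1, book:1, cook:1, … (1 more, each freq 1)
Words with frequency 3: quickly, wine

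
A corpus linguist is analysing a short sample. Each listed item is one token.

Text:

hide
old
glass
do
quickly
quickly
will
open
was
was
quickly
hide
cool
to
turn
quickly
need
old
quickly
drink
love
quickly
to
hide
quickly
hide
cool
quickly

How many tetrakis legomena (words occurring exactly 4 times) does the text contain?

1

Frequencies: quickly:8, hide:4, old:2, was:2, cool:2, to:2, glass:1, do:1, will:1, open:1, turn:1, need:1, drink:1, love:1
Words with frequency 4: hide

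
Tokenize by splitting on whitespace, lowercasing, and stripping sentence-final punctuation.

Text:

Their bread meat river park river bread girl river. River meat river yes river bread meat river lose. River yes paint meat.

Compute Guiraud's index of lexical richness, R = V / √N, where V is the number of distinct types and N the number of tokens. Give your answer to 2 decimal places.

1.92

N = 22, V = 9.
√N = 4.690416
R = 9 / 4.690416 = 1.92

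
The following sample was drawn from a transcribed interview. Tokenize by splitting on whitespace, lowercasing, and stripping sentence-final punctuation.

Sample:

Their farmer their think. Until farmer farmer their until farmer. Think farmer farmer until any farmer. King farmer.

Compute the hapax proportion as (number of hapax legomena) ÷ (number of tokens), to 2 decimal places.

0.11

Frequencies: farmer:8, their:3, until:3, think:2, any:1, king:1
Hapax count = 2; token count = 18.
Ratio = 2 / 18 = 0.11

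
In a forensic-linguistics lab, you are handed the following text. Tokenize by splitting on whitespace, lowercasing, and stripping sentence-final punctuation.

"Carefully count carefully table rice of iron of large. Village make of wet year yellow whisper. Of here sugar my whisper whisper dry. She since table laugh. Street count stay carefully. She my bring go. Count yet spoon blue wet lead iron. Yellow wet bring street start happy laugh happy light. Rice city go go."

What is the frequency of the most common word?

4

Frequencies: of:4, carefully:3, count:3, wet:3, whisper:3, go:3, table:2, rice:2, iron:2, yellow:2, my:2, she:2, laugh:2, street:2, bring:2, happy:2, large:1, village:1, make:1, year:1, … (12 more, each freq 1)
Most common: 'of' with frequency 4.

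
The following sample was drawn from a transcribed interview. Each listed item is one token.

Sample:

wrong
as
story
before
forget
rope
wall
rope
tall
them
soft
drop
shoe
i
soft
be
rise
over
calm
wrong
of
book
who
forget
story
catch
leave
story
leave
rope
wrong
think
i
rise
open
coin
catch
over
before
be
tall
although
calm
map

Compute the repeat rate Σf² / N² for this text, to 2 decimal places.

Frequencies: wrong:3, story:3, rope:3, before:2, forget:2, tall:2, soft:2, i:2, be:2, rise:2, over:2, calm:2, catch:2, leave:2, as:1, wall:1, them:1, drop:1, shoe:1, of:1, … (7 more, each freq 1)
Σf² = 84; N² = 1936
Repeat rate = 84 / 1936 = 0.04

0.04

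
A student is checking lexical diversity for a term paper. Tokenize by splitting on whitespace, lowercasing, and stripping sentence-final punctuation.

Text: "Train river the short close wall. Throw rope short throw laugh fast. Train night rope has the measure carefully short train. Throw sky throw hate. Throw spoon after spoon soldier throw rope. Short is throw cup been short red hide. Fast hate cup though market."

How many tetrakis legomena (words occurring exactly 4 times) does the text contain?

Frequencies: throw:7, short:5, train:3, rope:3, the:2, fast:2, hate:2, spoon:2, cup:2, river:1, close:1, wall:1, laugh:1, night:1, has:1, measure:1, carefully:1, sky:1, after:1, soldier:1, … (6 more, each freq 1)
Words with frequency 4: (none)

0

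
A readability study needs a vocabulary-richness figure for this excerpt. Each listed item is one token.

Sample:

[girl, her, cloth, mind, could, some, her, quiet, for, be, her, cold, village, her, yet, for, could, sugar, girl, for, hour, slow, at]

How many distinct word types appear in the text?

16

Distinct types: {at, be, cloth, cold, could, for, girl, her, hour, mind, quiet, slow, some, sugar, village, yet}
V = 16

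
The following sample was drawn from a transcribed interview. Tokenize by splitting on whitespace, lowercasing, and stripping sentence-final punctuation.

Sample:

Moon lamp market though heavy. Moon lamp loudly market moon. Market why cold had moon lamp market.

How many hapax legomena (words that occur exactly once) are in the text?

Frequencies: moon:4, market:4, lamp:3, though:1, heavy:1, loudly:1, why:1, cold:1, had:1
Hapax (freq=1): cold, had, heavy, loudly, though, why

6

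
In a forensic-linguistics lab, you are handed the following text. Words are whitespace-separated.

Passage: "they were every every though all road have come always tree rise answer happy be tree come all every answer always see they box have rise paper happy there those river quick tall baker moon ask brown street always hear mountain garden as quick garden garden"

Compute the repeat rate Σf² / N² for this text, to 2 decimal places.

0.04

Frequencies: every:3, always:3, garden:3, they:2, all:2, have:2, come:2, tree:2, rise:2, answer:2, happy:2, quick:2, were:1, though:1, road:1, be:1, see:1, box:1, paper:1, there:1, … (11 more, each freq 1)
Σf² = 82; N² = 2116
Repeat rate = 82 / 2116 = 0.04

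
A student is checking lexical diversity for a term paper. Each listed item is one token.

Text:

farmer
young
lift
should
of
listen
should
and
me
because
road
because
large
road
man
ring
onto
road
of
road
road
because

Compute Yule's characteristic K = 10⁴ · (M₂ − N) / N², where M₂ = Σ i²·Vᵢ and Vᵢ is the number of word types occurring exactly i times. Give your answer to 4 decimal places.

Frequencies: road:5, because:3, should:2, of:2, farmer:1, young:1, lift:1, listen:1, and:1, me:1, large:1, man:1, ring:1, onto:1
N = 22. Frequency spectrum: V_1=10, V_2=2, V_3=1, V_5=1
M₂ = 1²·10 + 2²·2 + 3²·1 + 5²·1 = 52
K = 10000 × (52 − 22) / 22² = 619.8347

619.8347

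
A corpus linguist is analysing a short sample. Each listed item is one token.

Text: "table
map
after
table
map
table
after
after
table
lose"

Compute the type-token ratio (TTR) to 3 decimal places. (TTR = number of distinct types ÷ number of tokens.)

0.400

N = 10 tokens, V = 4 types.
TTR = V / N = 4 / 10 = 0.400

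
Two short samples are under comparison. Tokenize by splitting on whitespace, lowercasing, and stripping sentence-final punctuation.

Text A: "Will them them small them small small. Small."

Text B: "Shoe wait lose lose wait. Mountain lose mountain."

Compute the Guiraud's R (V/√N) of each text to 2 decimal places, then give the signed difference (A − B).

A: V=3, N=8, R=1.06
B: V=4, N=8, R=1.41
Difference = 1.06 − 1.41 = -0.35

-0.35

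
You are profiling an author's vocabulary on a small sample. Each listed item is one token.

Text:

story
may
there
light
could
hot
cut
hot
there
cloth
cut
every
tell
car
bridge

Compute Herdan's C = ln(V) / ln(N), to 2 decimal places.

0.92

N = 15, V = 12.
ln(V) = 2.484907, ln(N) = 2.708050
C = 2.484907 / 2.708050 = 0.92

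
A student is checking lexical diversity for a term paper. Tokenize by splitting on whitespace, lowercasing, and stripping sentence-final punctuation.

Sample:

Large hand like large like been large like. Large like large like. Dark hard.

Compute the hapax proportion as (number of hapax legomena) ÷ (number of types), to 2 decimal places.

0.67

Frequencies: large:5, like:5, hand:1, been:1, dark:1, hard:1
Hapax count = 4; type count = 6.
Ratio = 4 / 6 = 0.67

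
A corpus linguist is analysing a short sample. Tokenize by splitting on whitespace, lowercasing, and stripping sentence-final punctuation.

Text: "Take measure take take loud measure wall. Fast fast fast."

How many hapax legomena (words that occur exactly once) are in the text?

Frequencies: take:3, fast:3, measure:2, loud:1, wall:1
Hapax (freq=1): loud, wall

2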